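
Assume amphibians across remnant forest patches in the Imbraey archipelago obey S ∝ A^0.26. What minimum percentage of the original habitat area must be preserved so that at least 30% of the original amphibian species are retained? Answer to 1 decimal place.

Need (A_new/A_old)^0.26 = 0.3, so A_new/A_old = 0.3^(1/0.26) = 0.3^3.846
ln(A_new/A_old) = ln 0.3 / 0.26 = -1.2040 / 0.26 = -4.6307
A_new/A_old = e^-4.6307 ≈ 0.009748

1.0%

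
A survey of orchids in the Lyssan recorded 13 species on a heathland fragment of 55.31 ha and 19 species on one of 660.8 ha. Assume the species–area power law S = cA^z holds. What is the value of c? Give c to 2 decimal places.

7.04

z = ln(S₂/S₁) / ln(A₂/A₁) = ln(19/13) / ln(660.8/55.31) = 0.3795 / 2.4805 = 0.1530
c = S₁ / A₁^z = 13 / 55.31^0.1530 = 13 / 1.848 = 7.036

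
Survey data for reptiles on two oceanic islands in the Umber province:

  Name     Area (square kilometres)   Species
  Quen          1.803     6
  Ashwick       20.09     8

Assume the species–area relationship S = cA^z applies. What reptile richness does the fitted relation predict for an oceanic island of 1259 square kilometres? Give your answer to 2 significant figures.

z = ln(8/6) / ln(20.09/1.803) = 0.2877 / 2.4108 = 0.1193
c = 6 / 1.803^0.1193 = 6 / 1.073 = 5.592
S₃ = 5.592 × 1259^0.1193 = 5.592 × 2.344 ≈ 13.11

13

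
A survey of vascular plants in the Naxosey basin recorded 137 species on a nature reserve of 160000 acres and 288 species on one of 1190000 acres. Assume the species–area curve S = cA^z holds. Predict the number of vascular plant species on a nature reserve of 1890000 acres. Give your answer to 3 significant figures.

342

z = ln(288/137) / ln(1190000/160000) = 0.7430 / 2.0065 = 0.3703
c = 137 / 160000^0.3703 = 137 / 84.52 = 1.621
S₃ = 1.621 × 1890000^0.3703 = 1.621 × 210.9 ≈ 341.8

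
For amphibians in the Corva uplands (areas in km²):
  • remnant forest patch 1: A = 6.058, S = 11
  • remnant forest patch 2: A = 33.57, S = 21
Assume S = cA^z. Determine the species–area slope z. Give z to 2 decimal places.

Taking logs: ln S = ln c + z ln A, so z = (ln S₂ − ln S₁)/(ln A₂ − ln A₁).
z = ln(21/11) / ln(33.57/6.058) = ln(1.909) / ln(5.541) = 0.6466 / 1.7123 = 0.3776

0.38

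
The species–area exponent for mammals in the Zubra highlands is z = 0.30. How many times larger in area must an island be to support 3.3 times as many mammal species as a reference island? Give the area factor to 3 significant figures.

(A₂/A₁)^0.3 = 3.3, so A₂/A₁ = 3.3^(1/0.3) = 3.3^3.333
ln(A₂/A₁) = ln 3.3 / 0.3 = 1.1939 / 0.3 = 3.9797
A₂/A₁ = e^3.9797 ≈ 53.5

53.5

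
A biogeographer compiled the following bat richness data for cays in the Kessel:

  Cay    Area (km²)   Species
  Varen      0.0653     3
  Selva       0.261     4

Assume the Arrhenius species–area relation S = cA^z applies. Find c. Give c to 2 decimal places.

z = ln(S₂/S₁) / ln(A₂/A₁) = ln(4/3) / ln(0.261/0.0653) = 0.2877 / 1.3855 = 0.2076
c = S₁ / A₁^z = 3 / 0.0653^0.2076 = 3 / 0.5675 = 5.287

5.29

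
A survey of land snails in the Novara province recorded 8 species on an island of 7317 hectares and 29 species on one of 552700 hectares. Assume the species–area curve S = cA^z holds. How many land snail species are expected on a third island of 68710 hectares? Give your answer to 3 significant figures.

z = ln(29/8) / ln(552700/7317) = 1.2879 / 4.3246 = 0.2978
c = 8 / 7317^0.2978 = 8 / 14.15 = 0.5653
S₃ = 0.5653 × 68710^0.2978 = 0.5653 × 27.57 ≈ 15.59

15.6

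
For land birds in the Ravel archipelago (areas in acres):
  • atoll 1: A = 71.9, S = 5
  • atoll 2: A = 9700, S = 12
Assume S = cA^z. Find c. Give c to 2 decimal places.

z = ln(S₂/S₁) / ln(A₂/A₁) = ln(12/5) / ln(9700/71.9) = 0.8755 / 4.9046 = 0.1785
c = S₁ / A₁^z = 5 / 71.9^0.1785 = 5 / 2.145 = 2.331

2.33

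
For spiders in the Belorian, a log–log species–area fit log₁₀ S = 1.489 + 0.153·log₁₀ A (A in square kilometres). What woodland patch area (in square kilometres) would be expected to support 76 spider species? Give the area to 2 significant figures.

76 = 30.83 × A^0.153  ⇒  A^0.153 = 76/30.83 = 2.465
ln A = ln(2.465) / 0.153 = 0.9022 / 0.153 = 5.8966
A = e^5.8966 ≈ 363.8 square kilometres

360 square kilometres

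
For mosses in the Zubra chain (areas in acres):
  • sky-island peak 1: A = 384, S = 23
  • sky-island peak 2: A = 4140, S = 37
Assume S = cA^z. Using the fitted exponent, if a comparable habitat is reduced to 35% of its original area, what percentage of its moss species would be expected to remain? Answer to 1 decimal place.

81.1%

z = ln(37/23) / ln(4140/384) = 0.4754 / 2.3778 = 0.1999
S_new/S_old = (A_new/A_old)^z = 0.35^0.1999 = exp(0.1999 × -1.0498) = 0.8107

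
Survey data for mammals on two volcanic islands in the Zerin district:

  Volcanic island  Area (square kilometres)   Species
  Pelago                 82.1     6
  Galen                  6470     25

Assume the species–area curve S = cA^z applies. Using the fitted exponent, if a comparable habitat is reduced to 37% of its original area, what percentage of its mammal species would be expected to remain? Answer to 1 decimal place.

72.3%

z = ln(25/6) / ln(6470/82.1) = 1.4271 / 4.3670 = 0.3268
S_new/S_old = (A_new/A_old)^z = 0.37^0.3268 = exp(0.3268 × -0.9943) = 0.7226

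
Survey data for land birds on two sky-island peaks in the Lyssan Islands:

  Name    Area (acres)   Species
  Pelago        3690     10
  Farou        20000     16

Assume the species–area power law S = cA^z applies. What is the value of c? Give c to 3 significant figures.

z = ln(S₂/S₁) / ln(A₂/A₁) = ln(16/10) / ln(20000/3690) = 0.4700 / 1.6901 = 0.2781
c = S₁ / A₁^z = 10 / 3690^0.2781 = 10 / 9.817 = 1.019

1.02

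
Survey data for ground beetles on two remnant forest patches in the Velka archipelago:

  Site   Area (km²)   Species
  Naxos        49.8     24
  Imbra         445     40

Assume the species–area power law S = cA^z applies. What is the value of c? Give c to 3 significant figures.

9.65

z = ln(S₂/S₁) / ln(A₂/A₁) = ln(40/24) / ln(445/49.8) = 0.5108 / 2.1901 = 0.2332
c = S₁ / A₁^z = 24 / 49.8^0.2332 = 24 / 2.488 = 9.646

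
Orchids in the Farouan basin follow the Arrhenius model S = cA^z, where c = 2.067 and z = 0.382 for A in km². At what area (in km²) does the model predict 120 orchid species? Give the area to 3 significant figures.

41400 km²

120 = 2.067 × A^0.382  ⇒  A^0.382 = 120/2.067 = 58.06
ln A = ln(58.06) / 0.382 = 4.0614 / 0.382 = 10.6319
A = e^10.6319 ≈ 41437 km²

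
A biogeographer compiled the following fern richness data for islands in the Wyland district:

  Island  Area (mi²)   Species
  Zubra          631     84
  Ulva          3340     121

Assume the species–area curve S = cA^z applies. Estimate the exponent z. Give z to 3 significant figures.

Taking logs: ln S = ln c + z ln A, so z = (ln S₂ − ln S₁)/(ln A₂ − ln A₁).
z = ln(121/84) / ln(3340/631) = ln(1.44) / ln(5.293) = 0.3650 / 1.6664 = 0.2190

0.219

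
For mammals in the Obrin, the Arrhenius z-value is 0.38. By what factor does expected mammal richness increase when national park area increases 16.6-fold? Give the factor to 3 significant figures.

2.91

S₂/S₁ = (A₂/A₁)^z = 16.6^0.38
ln(S₂/S₁) = 0.38 × ln 16.6 = 0.38 × 2.8094 = 1.0676
S₂/S₁ = e^1.0676 ≈ 2.908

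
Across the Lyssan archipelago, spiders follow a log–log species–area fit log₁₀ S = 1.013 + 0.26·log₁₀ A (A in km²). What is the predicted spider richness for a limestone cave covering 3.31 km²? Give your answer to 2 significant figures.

S = 10.3 × 3.31^0.26
ln S = ln 10.3 + 0.26 × ln 3.31 = 2.3325 + 0.26 × 1.1969 = 2.6437
S = e^2.6437 ≈ 14.07

14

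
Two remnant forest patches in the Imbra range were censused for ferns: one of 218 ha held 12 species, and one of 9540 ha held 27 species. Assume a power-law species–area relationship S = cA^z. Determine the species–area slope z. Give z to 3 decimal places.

Taking logs: ln S = ln c + z ln A, so z = (ln S₂ − ln S₁)/(ln A₂ − ln A₁).
z = ln(27/12) / ln(9540/218) = ln(2.25) / ln(43.76) = 0.8109 / 3.7788 = 0.2146

0.215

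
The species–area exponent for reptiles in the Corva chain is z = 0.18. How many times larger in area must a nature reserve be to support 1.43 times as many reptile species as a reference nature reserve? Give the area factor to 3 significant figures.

(A₂/A₁)^0.18 = 1.43, so A₂/A₁ = 1.43^(1/0.18) = 1.43^5.556
ln(A₂/A₁) = ln 1.43 / 0.18 = 0.3577 / 0.18 = 1.9871
A₂/A₁ = e^1.9871 ≈ 7.294

7.29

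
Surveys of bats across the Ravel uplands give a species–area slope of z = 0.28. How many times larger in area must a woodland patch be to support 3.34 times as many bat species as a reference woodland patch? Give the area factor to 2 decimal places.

(A₂/A₁)^0.28 = 3.34, so A₂/A₁ = 3.34^(1/0.28) = 3.34^3.571
ln(A₂/A₁) = ln 3.34 / 0.28 = 1.2060 / 0.28 = 4.3070
A₂/A₁ = e^4.3070 ≈ 74.22

74.22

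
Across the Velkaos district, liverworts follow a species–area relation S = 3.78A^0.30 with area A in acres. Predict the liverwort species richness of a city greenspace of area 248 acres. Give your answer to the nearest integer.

S = 3.78 × 248^0.3 = 3.78 × 5.228 ≈ 19.76

20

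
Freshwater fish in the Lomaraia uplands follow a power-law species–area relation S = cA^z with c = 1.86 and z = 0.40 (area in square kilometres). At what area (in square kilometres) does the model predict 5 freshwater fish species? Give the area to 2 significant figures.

12 square kilometres

5 = 1.86 × A^0.4  ⇒  A^0.4 = 5/1.86 = 2.688
ln A = ln(2.688) / 0.4 = 0.9889 / 0.4 = 2.4722
A = e^2.4722 ≈ 11.85 square kilometres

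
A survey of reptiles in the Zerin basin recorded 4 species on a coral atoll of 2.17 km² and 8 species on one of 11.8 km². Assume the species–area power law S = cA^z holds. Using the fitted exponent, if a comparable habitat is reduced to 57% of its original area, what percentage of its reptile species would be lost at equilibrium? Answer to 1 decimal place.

20.6%

z = ln(8/4) / ln(11.8/2.17) = 0.6931 / 1.6934 = 0.4093
S_new/S_old = (A_new/A_old)^z = 0.57^0.4093 = exp(0.4093 × -0.5621) = 0.7945
Fraction lost = 1 − 0.7945 = 0.2055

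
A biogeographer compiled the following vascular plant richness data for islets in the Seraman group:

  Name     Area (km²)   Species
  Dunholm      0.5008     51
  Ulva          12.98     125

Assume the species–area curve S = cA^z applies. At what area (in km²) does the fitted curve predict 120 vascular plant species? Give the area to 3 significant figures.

11.2 km²

z = ln(125/51) / ln(12.98/0.5008) = 0.8965 / 3.2550 = 0.2754
c = 51 / 0.5008^0.2754 = 51 / 0.8266 = 61.7
A = (120/61.7)^(1/0.2754) ⇒ ln A = ln(1.945)/0.2754 = 2.4152
A = e^2.4152 ≈ 11.19 km²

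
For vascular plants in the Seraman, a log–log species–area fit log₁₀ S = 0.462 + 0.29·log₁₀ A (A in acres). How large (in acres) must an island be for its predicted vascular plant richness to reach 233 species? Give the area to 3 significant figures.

3720000 acres

233 = 2.897 × A^0.29  ⇒  A^0.29 = 233/2.897 = 80.42
ln A = ln(80.42) / 0.29 = 4.3872 / 0.29 = 15.1284
A = e^15.1284 ≈ 3717002 acres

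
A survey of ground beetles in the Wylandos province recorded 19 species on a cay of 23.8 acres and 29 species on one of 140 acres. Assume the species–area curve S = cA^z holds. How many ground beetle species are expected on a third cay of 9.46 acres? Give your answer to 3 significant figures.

15.2

z = ln(29/19) / ln(140/23.8) = 0.4229 / 1.7720 = 0.2386
c = 19 / 23.8^0.2386 = 19 / 2.131 = 8.918
S₃ = 8.918 × 9.46^0.2386 = 8.918 × 1.71 ≈ 15.25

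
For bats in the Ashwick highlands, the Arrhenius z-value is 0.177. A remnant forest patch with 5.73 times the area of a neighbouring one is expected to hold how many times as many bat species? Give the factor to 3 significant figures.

S₂/S₁ = (A₂/A₁)^z = 5.73^0.177
ln(S₂/S₁) = 0.177 × ln 5.73 = 0.177 × 1.7457 = 0.3090
S₂/S₁ = e^0.3090 ≈ 1.362

1.36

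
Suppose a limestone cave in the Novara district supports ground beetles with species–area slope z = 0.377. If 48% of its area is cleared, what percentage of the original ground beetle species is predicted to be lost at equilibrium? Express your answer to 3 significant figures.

S_new/S_old = (A_new/A_old)^z = 0.52^0.377
= exp(0.377 × ln 0.52) = exp(0.377 × -0.6539) = exp(-0.2465) ≈ 0.7815
Fraction lost = 1 − 0.7815 = 0.2185

21.8%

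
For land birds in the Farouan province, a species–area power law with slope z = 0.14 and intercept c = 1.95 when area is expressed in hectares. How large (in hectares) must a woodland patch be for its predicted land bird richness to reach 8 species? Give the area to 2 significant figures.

24000 hectares

8 = 1.95 × A^0.14  ⇒  A^0.14 = 8/1.95 = 4.103
ln A = ln(4.103) / 0.14 = 1.4116 / 0.14 = 10.0829
A = e^10.0829 ≈ 23931 hectares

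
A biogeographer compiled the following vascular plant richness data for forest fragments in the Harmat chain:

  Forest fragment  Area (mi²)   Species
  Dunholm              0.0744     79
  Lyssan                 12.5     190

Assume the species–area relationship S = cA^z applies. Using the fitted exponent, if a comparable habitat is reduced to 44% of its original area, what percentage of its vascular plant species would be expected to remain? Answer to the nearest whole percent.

87%

z = ln(190/79) / ln(12.5/0.0744) = 0.8776 / 5.1240 = 0.1713
S_new/S_old = (A_new/A_old)^z = 0.44^0.1713 = exp(0.1713 × -0.8210) = 0.8688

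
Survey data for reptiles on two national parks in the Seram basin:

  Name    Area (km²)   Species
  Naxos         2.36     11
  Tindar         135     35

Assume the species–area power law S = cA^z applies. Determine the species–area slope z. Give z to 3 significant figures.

0.286

Taking logs: ln S = ln c + z ln A, so z = (ln S₂ − ln S₁)/(ln A₂ − ln A₁).
z = ln(35/11) / ln(135/2.36) = ln(3.182) / ln(57.2) = 1.1575 / 4.0466 = 0.2860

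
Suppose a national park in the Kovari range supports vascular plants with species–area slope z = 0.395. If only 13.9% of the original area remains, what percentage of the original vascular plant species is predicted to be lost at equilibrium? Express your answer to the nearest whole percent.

S_new/S_old = (A_new/A_old)^z = 0.139^0.395
= exp(0.395 × ln 0.139) = exp(0.395 × -1.9733) = exp(-0.7794) ≈ 0.4587
Fraction lost = 1 − 0.4587 = 0.5413

54%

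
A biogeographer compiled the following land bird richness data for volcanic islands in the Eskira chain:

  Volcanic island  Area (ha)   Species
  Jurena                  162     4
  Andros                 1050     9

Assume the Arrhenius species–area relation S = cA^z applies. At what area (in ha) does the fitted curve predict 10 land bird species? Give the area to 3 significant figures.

z = ln(9/4) / ln(1050/162) = 0.8109 / 1.8689 = 0.4339
c = 4 / 162^0.4339 = 4 / 9.093 = 0.4399
A = (10/0.4399)^(1/0.4339) ⇒ ln A = ln(22.73)/0.4339 = 7.1994
A = e^7.1994 ≈ 1339 ha

1340 ha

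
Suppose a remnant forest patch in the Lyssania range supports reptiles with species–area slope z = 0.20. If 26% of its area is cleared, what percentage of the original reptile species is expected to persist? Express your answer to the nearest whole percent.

94%

S_new/S_old = (A_new/A_old)^z = 0.74^0.2
= exp(0.2 × ln 0.74) = exp(0.2 × -0.3011) = exp(-0.0602) ≈ 0.9416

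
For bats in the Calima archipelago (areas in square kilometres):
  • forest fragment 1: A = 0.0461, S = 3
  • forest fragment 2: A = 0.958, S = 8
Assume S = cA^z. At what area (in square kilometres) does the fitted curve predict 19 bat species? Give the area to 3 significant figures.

13.9 square kilometres

z = ln(8/3) / ln(0.958/0.0461) = 0.9808 / 3.0340 = 0.3233
c = 3 / 0.0461^0.3233 = 3 / 0.3698 = 8.112
A = (19/8.112)^(1/0.3233) ⇒ ln A = ln(2.342)/0.3233 = 2.6328
A = e^2.6328 ≈ 13.91 square kilometres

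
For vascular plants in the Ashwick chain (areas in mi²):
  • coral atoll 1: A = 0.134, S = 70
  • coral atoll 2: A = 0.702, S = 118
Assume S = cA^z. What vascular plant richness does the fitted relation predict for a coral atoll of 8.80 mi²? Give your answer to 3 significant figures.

262

z = ln(118/70) / ln(0.702/0.134) = 0.5222 / 1.6561 = 0.3153
c = 70 / 0.134^0.3153 = 70 / 0.5306 = 131.9
S₃ = 131.9 × 8.8^0.3153 = 131.9 × 1.985 ≈ 261.9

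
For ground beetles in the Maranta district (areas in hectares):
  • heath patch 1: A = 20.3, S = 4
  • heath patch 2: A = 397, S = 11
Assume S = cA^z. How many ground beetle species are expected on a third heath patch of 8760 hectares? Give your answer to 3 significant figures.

z = ln(11/4) / ln(397/20.3) = 1.0116 / 2.9733 = 0.3402
c = 4 / 20.3^0.3402 = 4 / 2.785 = 1.436
S₃ = 1.436 × 8760^0.3402 = 1.436 × 21.95 ≈ 31.52

31.5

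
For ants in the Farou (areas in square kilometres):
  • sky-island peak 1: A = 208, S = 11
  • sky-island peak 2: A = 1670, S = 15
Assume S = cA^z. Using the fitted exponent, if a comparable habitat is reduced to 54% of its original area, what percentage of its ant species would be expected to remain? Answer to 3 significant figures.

91.2%

z = ln(15/11) / ln(1670/208) = 0.3102 / 2.0830 = 0.1489
S_new/S_old = (A_new/A_old)^z = 0.54^0.1489 = exp(0.1489 × -0.6162) = 0.9123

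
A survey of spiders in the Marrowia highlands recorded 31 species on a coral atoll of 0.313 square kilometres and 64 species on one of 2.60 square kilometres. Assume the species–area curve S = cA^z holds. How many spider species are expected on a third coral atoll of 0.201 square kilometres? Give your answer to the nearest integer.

27

z = ln(64/31) / ln(2.6/0.313) = 0.7249 / 2.1171 = 0.3424
c = 31 / 0.313^0.3424 = 31 / 0.6718 = 46.14
S₃ = 46.14 × 0.201^0.3424 = 46.14 × 0.5773 ≈ 26.64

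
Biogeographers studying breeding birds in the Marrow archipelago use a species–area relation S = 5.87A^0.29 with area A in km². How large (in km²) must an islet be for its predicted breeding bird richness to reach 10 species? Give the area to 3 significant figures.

6.28 km²

10 = 5.87 × A^0.29  ⇒  A^0.29 = 10/5.87 = 1.704
ln A = ln(1.704) / 0.29 = 0.5327 / 0.29 = 1.8370
A = e^1.8370 ≈ 6.278 km²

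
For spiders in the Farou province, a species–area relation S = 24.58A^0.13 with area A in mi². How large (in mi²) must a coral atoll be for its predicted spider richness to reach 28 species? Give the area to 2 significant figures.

2.7 mi²

28 = 24.58 × A^0.13  ⇒  A^0.13 = 28/24.58 = 1.139
ln A = ln(1.139) / 0.13 = 0.1303 / 0.13 = 1.0021
A = e^1.0021 ≈ 2.724 mi²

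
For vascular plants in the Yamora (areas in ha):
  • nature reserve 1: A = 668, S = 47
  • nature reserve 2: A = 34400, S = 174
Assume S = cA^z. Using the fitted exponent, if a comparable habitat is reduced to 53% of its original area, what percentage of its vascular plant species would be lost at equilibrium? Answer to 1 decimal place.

19.0%

z = ln(174/47) / ln(34400/668) = 1.3089 / 3.9415 = 0.3321
S_new/S_old = (A_new/A_old)^z = 0.53^0.3321 = exp(0.3321 × -0.6349) = 0.8099
Fraction lost = 1 − 0.8099 = 0.1901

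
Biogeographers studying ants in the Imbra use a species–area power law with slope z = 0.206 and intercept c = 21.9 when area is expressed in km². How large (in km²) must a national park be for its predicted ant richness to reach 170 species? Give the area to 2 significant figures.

21000 km²

170 = 21.9 × A^0.206  ⇒  A^0.206 = 170/21.9 = 7.763
ln A = ln(7.763) / 0.206 = 2.0493 / 0.206 = 9.9481
A = e^9.9481 ≈ 20913 km²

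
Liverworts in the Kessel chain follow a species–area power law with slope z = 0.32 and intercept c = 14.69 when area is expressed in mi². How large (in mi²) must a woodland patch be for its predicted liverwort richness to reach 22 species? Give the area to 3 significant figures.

3.53 mi²

22 = 14.69 × A^0.32  ⇒  A^0.32 = 22/14.69 = 1.498
ln A = ln(1.498) / 0.32 = 0.4039 / 0.32 = 1.2621
A = e^1.2621 ≈ 3.533 mi²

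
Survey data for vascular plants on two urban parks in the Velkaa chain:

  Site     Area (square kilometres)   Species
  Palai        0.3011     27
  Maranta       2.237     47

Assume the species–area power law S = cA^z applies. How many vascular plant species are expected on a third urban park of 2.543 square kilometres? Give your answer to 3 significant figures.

z = ln(47/27) / ln(2.237/0.3011) = 0.5543 / 2.0054 = 0.2764
c = 27 / 0.3011^0.2764 = 27 / 0.7177 = 37.62
S₃ = 37.62 × 2.543^0.2764 = 37.62 × 1.294 ≈ 48.7

48.7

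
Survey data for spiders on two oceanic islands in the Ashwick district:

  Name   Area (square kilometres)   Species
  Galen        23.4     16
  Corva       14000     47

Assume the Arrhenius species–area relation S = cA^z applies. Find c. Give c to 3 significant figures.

9.41

z = ln(S₂/S₁) / ln(A₂/A₁) = ln(47/16) / ln(14000/23.4) = 1.0776 / 6.3941 = 0.1685
c = S₁ / A₁^z = 16 / 23.4^0.1685 = 16 / 1.701 = 9.405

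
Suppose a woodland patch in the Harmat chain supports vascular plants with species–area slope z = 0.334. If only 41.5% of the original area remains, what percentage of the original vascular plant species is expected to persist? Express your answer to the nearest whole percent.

75%

S_new/S_old = (A_new/A_old)^z = 0.415^0.334
= exp(0.334 × ln 0.415) = exp(0.334 × -0.8795) = exp(-0.2937) ≈ 0.7455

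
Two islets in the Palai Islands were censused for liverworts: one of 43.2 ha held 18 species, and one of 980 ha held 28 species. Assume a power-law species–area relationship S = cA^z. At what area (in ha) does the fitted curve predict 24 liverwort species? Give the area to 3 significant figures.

330 ha

z = ln(28/18) / ln(980/43.2) = 0.4418 / 3.1217 = 0.1415
c = 18 / 43.2^0.1415 = 18 / 1.704 = 10.56
A = (24/10.56)^(1/0.1415) ⇒ ln A = ln(2.272)/0.1415 = 5.7984
A = e^5.7984 ≈ 329.8 ha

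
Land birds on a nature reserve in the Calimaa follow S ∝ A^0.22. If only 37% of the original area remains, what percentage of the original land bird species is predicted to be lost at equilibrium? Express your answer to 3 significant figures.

S_new/S_old = (A_new/A_old)^z = 0.37^0.22
= exp(0.22 × ln 0.37) = exp(0.22 × -0.9943) = exp(-0.2187) ≈ 0.8035
Fraction lost = 1 − 0.8035 = 0.1965

19.6%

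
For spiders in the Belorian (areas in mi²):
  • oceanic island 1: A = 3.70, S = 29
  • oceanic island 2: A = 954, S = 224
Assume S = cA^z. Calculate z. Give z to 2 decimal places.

0.37

Taking logs: ln S = ln c + z ln A, so z = (ln S₂ − ln S₁)/(ln A₂ − ln A₁).
z = ln(224/29) / ln(954/3.7) = ln(7.724) / ln(257.8) = 2.0444 / 5.5523 = 0.3682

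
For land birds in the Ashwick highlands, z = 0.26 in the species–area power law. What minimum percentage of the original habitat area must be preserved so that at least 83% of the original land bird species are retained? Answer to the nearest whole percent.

Need (A_new/A_old)^0.26 = 0.83, so A_new/A_old = 0.83^(1/0.26) = 0.83^3.846
ln(A_new/A_old) = ln 0.83 / 0.26 = -0.1863 / 0.26 = -0.7167
A_new/A_old = e^-0.7167 ≈ 0.4884

49%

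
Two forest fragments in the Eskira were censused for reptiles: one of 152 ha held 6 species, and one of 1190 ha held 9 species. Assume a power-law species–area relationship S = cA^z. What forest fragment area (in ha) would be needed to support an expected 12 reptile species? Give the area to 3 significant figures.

5120 ha

z = ln(9/6) / ln(1190/152) = 0.4055 / 2.0578 = 0.1970
c = 6 / 152^0.1970 = 6 / 2.691 = 2.23
A = (12/2.23)^(1/0.1970) ⇒ ln A = ln(5.382)/0.1970 = 8.5418
A = e^8.5418 ≈ 5124 ha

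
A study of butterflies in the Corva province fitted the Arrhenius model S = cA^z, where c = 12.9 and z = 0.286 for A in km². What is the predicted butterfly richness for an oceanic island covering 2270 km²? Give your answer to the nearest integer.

S = 12.9 × 2270^0.286
ln S = ln 12.9 + 0.286 × ln 2270 = 2.5572 + 0.286 × 7.7275 = 4.7673
S = e^4.7673 ≈ 117.6

118 species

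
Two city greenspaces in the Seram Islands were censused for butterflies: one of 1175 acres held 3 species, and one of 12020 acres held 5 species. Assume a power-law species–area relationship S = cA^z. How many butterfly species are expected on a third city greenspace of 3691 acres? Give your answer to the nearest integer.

z = ln(5/3) / ln(12020/1175) = 0.5108 / 2.3253 = 0.2197
c = 3 / 1175^0.2197 = 3 / 4.725 = 0.6349
S₃ = 0.6349 × 3691^0.2197 = 0.6349 × 6.076 ≈ 3.858

4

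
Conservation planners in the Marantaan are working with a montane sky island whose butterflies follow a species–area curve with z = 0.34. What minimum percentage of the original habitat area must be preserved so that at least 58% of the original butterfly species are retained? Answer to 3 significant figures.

Need (A_new/A_old)^0.34 = 0.58, so A_new/A_old = 0.58^(1/0.34) = 0.58^2.941
ln(A_new/A_old) = ln 0.58 / 0.34 = -0.5447 / 0.34 = -1.6021
A_new/A_old = e^-1.6021 ≈ 0.2015

20.1%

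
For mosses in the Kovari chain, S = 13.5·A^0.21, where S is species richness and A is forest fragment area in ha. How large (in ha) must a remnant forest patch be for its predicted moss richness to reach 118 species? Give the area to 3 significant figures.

30400 ha

118 = 13.5 × A^0.21  ⇒  A^0.21 = 118/13.5 = 8.741
ln A = ln(8.741) / 0.21 = 2.1680 / 0.21 = 10.3238
A = e^10.3238 ≈ 30448 ha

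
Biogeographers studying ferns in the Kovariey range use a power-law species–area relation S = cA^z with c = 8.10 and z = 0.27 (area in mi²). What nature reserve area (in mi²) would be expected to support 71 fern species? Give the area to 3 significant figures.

3100 mi²

71 = 8.1 × A^0.27  ⇒  A^0.27 = 71/8.1 = 8.765
ln A = ln(8.765) / 0.27 = 2.1708 / 0.27 = 8.0401
A = e^8.0401 ≈ 3103 mi²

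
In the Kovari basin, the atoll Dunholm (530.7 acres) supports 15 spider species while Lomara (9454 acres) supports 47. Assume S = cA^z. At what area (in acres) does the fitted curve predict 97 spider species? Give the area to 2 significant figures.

z = ln(47/15) / ln(9454/530.7) = 1.1421 / 2.8800 = 0.3966
c = 15 / 530.7^0.3966 = 15 / 12.04 = 1.246
A = (97/1.246)^(1/0.3966) ⇒ ln A = ln(77.85)/0.3966 = 10.9813
A = e^10.9813 ≈ 58765 acres

59000 acres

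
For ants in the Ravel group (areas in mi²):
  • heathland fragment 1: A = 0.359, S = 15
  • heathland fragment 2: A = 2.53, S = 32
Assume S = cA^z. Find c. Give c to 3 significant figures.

22.3

z = ln(S₂/S₁) / ln(A₂/A₁) = ln(32/15) / ln(2.53/0.359) = 0.7577 / 1.9527 = 0.3880
c = S₁ / A₁^z = 15 / 0.359^0.3880 = 15 / 0.672 = 22.32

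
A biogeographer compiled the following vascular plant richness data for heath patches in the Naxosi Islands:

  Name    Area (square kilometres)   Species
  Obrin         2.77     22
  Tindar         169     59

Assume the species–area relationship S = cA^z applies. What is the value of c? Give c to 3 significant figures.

z = ln(S₂/S₁) / ln(A₂/A₁) = ln(59/22) / ln(169/2.77) = 0.9865 / 4.1111 = 0.2400
c = S₁ / A₁^z = 22 / 2.77^0.2400 = 22 / 1.277 = 17.23

17.2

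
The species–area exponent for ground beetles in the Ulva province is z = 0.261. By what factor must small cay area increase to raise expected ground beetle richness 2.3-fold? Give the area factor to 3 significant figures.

(A₂/A₁)^0.261 = 2.3, so A₂/A₁ = 2.3^(1/0.261) = 2.3^3.831
ln(A₂/A₁) = ln 2.3 / 0.261 = 0.8329 / 0.261 = 3.1912
A₂/A₁ = e^3.1912 ≈ 24.32

24.3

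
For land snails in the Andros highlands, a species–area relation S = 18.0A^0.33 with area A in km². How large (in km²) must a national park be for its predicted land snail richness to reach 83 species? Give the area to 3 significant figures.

83 = 18 × A^0.33  ⇒  A^0.33 = 83/18 = 4.611
ln A = ln(4.611) / 0.33 = 1.5285 / 0.33 = 4.6317
A = e^4.6317 ≈ 102.7 km²

103 km²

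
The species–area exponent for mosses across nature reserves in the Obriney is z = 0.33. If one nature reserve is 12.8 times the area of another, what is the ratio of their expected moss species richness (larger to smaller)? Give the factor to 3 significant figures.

S₂/S₁ = (A₂/A₁)^z = 12.8^0.33
ln(S₂/S₁) = 0.33 × ln 12.8 = 0.33 × 2.5494 = 0.8413
S₂/S₁ = e^0.8413 ≈ 2.319

2.32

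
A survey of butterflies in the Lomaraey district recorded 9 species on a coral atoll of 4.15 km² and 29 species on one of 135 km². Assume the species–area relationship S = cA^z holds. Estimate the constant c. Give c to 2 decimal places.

5.58

z = ln(S₂/S₁) / ln(A₂/A₁) = ln(29/9) / ln(135/4.15) = 1.1701 / 3.4822 = 0.3360
c = S₁ / A₁^z = 9 / 4.15^0.3360 = 9 / 1.613 = 5.579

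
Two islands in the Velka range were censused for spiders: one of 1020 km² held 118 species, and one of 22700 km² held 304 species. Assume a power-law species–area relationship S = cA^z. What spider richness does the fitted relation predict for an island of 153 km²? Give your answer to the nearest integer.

z = ln(304/118) / ln(22700/1020) = 0.9463 / 3.1026 = 0.3050
c = 118 / 1020^0.3050 = 118 / 8.273 = 14.26
S₃ = 14.26 × 153^0.3050 = 14.26 × 4.638 ≈ 66.16

66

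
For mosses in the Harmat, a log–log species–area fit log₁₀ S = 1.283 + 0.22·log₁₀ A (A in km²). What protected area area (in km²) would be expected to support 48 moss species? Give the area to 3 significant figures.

48 = 19.19 × A^0.22  ⇒  A^0.22 = 48/19.19 = 2.502
ln A = ln(2.502) / 0.22 = 0.9170 / 0.22 = 4.1681
A = e^4.1681 ≈ 64.59 km²

64.6 km²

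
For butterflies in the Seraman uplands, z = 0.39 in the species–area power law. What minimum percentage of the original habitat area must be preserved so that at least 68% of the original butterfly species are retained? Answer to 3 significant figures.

Need (A_new/A_old)^0.39 = 0.68, so A_new/A_old = 0.68^(1/0.39) = 0.68^2.564
ln(A_new/A_old) = ln 0.68 / 0.39 = -0.3857 / 0.39 = -0.9889
A_new/A_old = e^-0.9889 ≈ 0.372

37.2%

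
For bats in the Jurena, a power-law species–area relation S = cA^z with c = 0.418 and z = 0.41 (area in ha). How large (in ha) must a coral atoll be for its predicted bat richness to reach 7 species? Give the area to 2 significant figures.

7 = 0.418 × A^0.41  ⇒  A^0.41 = 7/0.418 = 16.75
ln A = ln(16.75) / 0.41 = 2.8182 / 0.41 = 6.8736
A = e^6.8736 ≈ 966.4 ha

970 ha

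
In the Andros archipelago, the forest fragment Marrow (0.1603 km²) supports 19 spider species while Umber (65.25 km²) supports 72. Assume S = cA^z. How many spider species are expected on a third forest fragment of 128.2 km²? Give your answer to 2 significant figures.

84

z = ln(72/19) / ln(65.25/0.1603) = 1.3322 / 6.0089 = 0.2217
c = 19 / 0.1603^0.2217 = 19 / 0.6664 = 28.51
S₃ = 28.51 × 128.2^0.2217 = 28.51 × 2.933 ≈ 83.63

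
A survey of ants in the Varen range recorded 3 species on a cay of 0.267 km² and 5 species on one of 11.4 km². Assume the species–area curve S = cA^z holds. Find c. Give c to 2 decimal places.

3.59

z = ln(S₂/S₁) / ln(A₂/A₁) = ln(5/3) / ln(11.4/0.267) = 0.5108 / 3.7541 = 0.1361
c = S₁ / A₁^z = 3 / 0.267^0.1361 = 3 / 0.8355 = 3.591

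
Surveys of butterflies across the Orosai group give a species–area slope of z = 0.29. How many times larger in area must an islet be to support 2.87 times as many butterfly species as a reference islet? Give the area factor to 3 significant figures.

37.9

(A₂/A₁)^0.29 = 2.87, so A₂/A₁ = 2.87^(1/0.29) = 2.87^3.448
ln(A₂/A₁) = ln 2.87 / 0.29 = 1.0543 / 0.29 = 3.6356
A₂/A₁ = e^3.6356 ≈ 37.92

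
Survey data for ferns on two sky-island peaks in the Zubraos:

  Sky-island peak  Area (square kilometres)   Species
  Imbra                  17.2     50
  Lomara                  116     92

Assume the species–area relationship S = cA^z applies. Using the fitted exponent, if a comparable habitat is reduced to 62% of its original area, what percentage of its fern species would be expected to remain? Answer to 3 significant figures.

85.8%

z = ln(92/50) / ln(116/17.2) = 0.6098 / 1.9087 = 0.3195
S_new/S_old = (A_new/A_old)^z = 0.62^0.3195 = exp(0.3195 × -0.4780) = 0.8584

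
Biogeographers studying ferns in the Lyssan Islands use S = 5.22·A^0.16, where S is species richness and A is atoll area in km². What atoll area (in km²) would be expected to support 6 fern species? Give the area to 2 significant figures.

6 = 5.22 × A^0.16  ⇒  A^0.16 = 6/5.22 = 1.149
ln A = ln(1.149) / 0.16 = 0.1393 / 0.16 = 0.8704
A = e^0.8704 ≈ 2.388 km²

2.4 km²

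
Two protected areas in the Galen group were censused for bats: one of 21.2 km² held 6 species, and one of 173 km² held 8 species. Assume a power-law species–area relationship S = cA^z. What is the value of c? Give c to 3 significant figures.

z = ln(S₂/S₁) / ln(A₂/A₁) = ln(8/6) / ln(173/21.2) = 0.2877 / 2.0993 = 0.1370
c = S₁ / A₁^z = 6 / 21.2^0.1370 = 6 / 1.52 = 3.948

3.95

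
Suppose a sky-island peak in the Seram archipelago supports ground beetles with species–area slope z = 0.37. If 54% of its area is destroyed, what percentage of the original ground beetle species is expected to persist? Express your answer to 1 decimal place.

S_new/S_old = (A_new/A_old)^z = 0.46^0.37
= exp(0.37 × ln 0.46) = exp(0.37 × -0.7765) = exp(-0.2873) ≈ 0.7503

75.0%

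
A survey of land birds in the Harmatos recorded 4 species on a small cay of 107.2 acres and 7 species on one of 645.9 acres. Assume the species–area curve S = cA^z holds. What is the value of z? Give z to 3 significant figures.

0.312

Taking logs: ln S = ln c + z ln A, so z = (ln S₂ − ln S₁)/(ln A₂ − ln A₁).
z = ln(7/4) / ln(645.9/107.2) = ln(1.75) / ln(6.025) = 0.5596 / 1.7959 = 0.3116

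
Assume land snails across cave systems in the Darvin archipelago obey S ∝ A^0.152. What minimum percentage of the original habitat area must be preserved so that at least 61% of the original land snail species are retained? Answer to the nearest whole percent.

4%

Need (A_new/A_old)^0.152 = 0.61, so A_new/A_old = 0.61^(1/0.152) = 0.61^6.579
ln(A_new/A_old) = ln 0.61 / 0.152 = -0.4943 / 0.152 = -3.2519
A_new/A_old = e^-3.2519 ≈ 0.0387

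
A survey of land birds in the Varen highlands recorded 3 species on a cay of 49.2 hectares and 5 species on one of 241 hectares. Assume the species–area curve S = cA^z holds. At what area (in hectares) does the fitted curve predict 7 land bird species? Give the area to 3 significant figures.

686 hectares

z = ln(5/3) / ln(241/49.2) = 0.5108 / 1.5889 = 0.3215
c = 3 / 49.2^0.3215 = 3 / 3.499 = 0.8574
A = (7/0.8574)^(1/0.3215) ⇒ ln A = ln(8.165)/0.3215 = 6.5314
A = e^6.5314 ≈ 686.3 hectares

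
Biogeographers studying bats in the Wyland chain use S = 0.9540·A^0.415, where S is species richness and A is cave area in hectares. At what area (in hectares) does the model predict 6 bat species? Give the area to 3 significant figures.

84.0 hectares

6 = 0.954 × A^0.415  ⇒  A^0.415 = 6/0.954 = 6.289
ln A = ln(6.289) / 0.415 = 1.8389 / 0.415 = 4.4310
A = e^4.4310 ≈ 84.01 hectares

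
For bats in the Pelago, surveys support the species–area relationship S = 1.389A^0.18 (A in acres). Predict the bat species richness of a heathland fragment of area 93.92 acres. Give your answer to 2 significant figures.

S = 1.389 × 93.92^0.18
ln S = ln 1.389 + 0.18 × ln 93.92 = 0.3286 + 0.18 × 4.5424 = 1.1462
S = e^1.1462 ≈ 3.146

3.1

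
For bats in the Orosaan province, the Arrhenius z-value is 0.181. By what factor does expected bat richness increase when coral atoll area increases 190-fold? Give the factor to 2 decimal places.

S₂/S₁ = (A₂/A₁)^z = 190^0.181
ln(S₂/S₁) = 0.181 × ln 190 = 0.181 × 5.2470 = 0.9497
S₂/S₁ = e^0.9497 ≈ 2.585

2.58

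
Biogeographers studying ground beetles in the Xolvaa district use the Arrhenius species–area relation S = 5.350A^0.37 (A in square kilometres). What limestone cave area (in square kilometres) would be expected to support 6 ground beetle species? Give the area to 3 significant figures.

6 = 5.35 × A^0.37  ⇒  A^0.37 = 6/5.35 = 1.121
ln A = ln(1.121) / 0.37 = 0.1147 / 0.37 = 0.3099
A = e^0.3099 ≈ 1.363 square kilometres

1.36 square kilometres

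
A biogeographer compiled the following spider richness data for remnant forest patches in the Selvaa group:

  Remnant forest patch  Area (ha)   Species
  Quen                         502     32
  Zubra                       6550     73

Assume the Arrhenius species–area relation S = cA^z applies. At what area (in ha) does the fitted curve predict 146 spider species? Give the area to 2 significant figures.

57000 ha

z = ln(73/32) / ln(6550/502) = 0.8247 / 2.5686 = 0.3211
c = 32 / 502^0.3211 = 32 / 7.364 = 4.345
A = (146/4.345)^(1/0.3211) ⇒ ln A = ln(33.6)/0.3211 = 10.9460
A = e^10.9460 ≈ 56729 ha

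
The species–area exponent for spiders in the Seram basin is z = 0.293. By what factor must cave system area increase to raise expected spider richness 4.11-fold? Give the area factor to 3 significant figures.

(A₂/A₁)^0.293 = 4.11, so A₂/A₁ = 4.11^(1/0.293) = 4.11^3.413
ln(A₂/A₁) = ln 4.11 / 0.293 = 1.4134 / 0.293 = 4.8240
A₂/A₁ = e^4.8240 ≈ 124.5

124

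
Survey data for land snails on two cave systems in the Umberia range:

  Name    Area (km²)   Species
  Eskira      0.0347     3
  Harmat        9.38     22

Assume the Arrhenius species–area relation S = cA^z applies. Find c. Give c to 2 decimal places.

9.92

z = ln(S₂/S₁) / ln(A₂/A₁) = ln(22/3) / ln(9.38/0.0347) = 1.9924 / 5.5996 = 0.3558
c = S₁ / A₁^z = 3 / 0.0347^0.3558 = 3 / 0.3024 = 9.92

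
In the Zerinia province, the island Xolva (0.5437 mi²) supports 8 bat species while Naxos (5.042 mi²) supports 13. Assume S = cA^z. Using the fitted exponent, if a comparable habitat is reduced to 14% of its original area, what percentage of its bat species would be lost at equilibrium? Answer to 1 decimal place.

34.9%

z = ln(13/8) / ln(5.042/0.5437) = 0.4855 / 2.2272 = 0.2180
S_new/S_old = (A_new/A_old)^z = 0.14^0.2180 = exp(0.2180 × -1.9661) = 0.6514
Fraction lost = 1 − 0.6514 = 0.3486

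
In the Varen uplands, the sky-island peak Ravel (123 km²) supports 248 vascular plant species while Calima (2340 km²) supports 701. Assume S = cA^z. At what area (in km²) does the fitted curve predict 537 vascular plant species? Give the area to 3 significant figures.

z = ln(701/248) / ln(2340/123) = 1.0391 / 2.9457 = 0.3527
c = 248 / 123^0.3527 = 248 / 5.46 = 45.42
A = (537/45.42)^(1/0.3527) ⇒ ln A = ln(11.82)/0.3527 = 7.0024
A = e^7.0024 ≈ 1099 km²

1100 km²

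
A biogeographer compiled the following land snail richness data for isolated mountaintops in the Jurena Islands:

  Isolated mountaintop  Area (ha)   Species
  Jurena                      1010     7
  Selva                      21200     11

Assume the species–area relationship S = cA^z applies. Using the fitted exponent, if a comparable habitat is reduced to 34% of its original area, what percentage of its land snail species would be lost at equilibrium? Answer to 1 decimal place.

14.8%

z = ln(11/7) / ln(21200/1010) = 0.4520 / 3.0441 = 0.1485
S_new/S_old = (A_new/A_old)^z = 0.34^0.1485 = exp(0.1485 × -1.0788) = 0.852
Fraction lost = 1 − 0.852 = 0.148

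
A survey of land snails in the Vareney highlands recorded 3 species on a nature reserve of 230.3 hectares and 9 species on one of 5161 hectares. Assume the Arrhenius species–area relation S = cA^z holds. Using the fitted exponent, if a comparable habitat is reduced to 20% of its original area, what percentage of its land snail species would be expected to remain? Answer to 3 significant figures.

56.6%

z = ln(9/3) / ln(5161/230.3) = 1.0986 / 3.1095 = 0.3533
S_new/S_old = (A_new/A_old)^z = 0.2^0.3533 = exp(0.3533 × -1.6094) = 0.5663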